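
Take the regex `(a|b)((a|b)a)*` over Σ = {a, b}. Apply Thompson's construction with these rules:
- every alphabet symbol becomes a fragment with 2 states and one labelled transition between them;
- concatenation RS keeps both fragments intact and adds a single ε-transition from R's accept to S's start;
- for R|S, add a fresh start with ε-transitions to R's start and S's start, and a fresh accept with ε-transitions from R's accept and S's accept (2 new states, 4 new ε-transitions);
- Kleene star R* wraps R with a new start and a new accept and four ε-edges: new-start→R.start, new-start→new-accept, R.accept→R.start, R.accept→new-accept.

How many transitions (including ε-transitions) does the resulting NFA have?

By structural recursion:
Each of the 5 symbol leaves contributes 1 transition (1 symbol, 0 ε).
  a|b : 6 transitions (2 symbol, 4 ε)
  a|b : 6 transitions (2 symbol, 4 ε)
  (a|b)a : 8 transitions (3 symbol, 5 ε)
  ((a|b)a)* : 12 transitions (3 symbol, 9 ε)
  (a|b)((a|b)a)* : 19 transitions (5 symbol, 14 ε)

19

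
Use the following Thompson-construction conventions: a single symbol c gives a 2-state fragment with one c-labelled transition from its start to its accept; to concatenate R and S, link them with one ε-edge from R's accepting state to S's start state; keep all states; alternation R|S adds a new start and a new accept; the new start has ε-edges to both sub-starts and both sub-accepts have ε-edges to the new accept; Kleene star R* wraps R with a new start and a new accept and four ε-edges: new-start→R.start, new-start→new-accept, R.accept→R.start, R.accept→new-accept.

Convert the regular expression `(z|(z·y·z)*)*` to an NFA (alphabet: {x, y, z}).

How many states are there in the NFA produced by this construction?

Building bottom-up:
Each of the 4 symbol leaves contributes a 2-state fragment.
  z·y·z → 6 states
  (z·y·z)* → 8 states
  z|(z·y·z)* → 12 states
  (z|(z·y·z)*)* → 14 states

14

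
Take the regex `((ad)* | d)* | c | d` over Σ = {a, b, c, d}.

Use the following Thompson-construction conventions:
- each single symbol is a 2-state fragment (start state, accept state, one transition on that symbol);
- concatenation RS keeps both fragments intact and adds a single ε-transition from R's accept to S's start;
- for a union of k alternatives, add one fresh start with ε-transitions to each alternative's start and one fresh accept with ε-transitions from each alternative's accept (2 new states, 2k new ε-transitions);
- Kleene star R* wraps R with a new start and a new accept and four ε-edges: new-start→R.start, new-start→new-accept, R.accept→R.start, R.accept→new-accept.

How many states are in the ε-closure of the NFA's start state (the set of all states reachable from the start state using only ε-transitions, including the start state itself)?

12

Compute the ε-closure size of each fragment's start state recursively; a symbol fragment's start has no outgoing ε-edge, so its closure is just itself (size 1).
  ad : |closure| equals the left operand's closure size = 1 (its accept is not ε-reachable, so the closure stops there)
  (ad)* : the star's fresh start ε-reaches both the body's start and the fresh accept: |closure| = 2 + 1 = 3
  (ad)* | d : |closure| = 1 (new start) + (3 + 1) + 1 (new accept, since some branch ε-reaches its own accept) = 6
  ((ad)* | d)* : |closure| = 1 (new start) + 6 (body) + 1 (new accept) = 8
  ((ad)* | d)* | c | d : |closure| = 1 (new start) + (8 + 1 + 1) + 1 (new accept, since some branch ε-reaches its own accept) = 12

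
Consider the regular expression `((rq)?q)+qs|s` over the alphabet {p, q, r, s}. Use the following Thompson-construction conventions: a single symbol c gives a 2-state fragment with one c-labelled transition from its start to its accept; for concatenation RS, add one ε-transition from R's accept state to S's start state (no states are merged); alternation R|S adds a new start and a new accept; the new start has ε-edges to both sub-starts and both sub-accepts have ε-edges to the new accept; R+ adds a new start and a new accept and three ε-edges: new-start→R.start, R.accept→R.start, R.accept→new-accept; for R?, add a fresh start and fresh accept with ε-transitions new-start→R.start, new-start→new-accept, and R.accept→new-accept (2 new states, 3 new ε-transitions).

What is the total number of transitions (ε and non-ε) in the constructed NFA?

20

Recursing over subexpressions:
Each of the 6 symbol leaves contributes 1 transition (1 symbol, 0 ε).
  rq — 3 transitions (2 symbol, 1 ε)
  (rq)? — 6 transitions (2 symbol, 4 ε)
  (rq)?q — 8 transitions (3 symbol, 5 ε)
  ((rq)?q)+ — 11 transitions (3 symbol, 8 ε)
  ((rq)?q)+qs — 15 transitions (5 symbol, 10 ε)
  ((rq)?q)+qs|s — 20 transitions (6 symbol, 14 ε)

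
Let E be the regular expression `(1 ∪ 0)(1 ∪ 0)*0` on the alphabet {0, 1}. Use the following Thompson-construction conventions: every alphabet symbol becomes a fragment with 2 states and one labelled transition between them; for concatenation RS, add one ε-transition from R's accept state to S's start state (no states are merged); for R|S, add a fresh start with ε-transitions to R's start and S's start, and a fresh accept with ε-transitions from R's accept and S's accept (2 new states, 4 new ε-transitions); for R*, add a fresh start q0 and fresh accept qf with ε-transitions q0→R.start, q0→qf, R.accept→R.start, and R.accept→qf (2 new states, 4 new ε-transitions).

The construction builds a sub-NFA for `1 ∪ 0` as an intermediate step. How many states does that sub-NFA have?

Fragment for `1 ∪ 0`:
Each of the 2 symbol leaves contributes a 2-state fragment.
  1 ∪ 0 → 6 states

6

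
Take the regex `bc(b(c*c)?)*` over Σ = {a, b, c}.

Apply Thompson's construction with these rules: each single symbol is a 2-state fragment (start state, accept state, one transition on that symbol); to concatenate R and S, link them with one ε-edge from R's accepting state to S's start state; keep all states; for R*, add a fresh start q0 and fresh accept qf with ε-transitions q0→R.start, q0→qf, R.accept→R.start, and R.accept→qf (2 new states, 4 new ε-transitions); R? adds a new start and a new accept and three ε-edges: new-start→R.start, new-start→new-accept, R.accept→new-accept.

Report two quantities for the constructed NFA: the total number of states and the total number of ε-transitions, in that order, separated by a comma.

16, 15

Building bottom-up:
Each of the 5 symbol leaves contributes 2 states and 0 ε-transitions.
  c* = 4 states, 4 ε-transitions
  c*c = 6 states, 5 ε-transitions
  (c*c)? = 8 states, 8 ε-transitions
  b(c*c)? = 10 states, 9 ε-transitions
  (b(c*c)?)* = 12 states, 13 ε-transitions
  bc(b(c*c)?)* = 16 states, 15 ε-transitions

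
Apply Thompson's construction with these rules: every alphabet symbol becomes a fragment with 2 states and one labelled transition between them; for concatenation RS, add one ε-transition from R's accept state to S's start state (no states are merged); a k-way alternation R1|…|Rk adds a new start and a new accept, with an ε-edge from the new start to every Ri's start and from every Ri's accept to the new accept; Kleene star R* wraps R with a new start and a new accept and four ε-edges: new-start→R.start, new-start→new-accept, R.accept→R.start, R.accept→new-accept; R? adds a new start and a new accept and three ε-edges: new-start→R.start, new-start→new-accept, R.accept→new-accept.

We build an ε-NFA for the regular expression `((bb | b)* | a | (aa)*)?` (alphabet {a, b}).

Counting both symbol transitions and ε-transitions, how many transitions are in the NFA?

Building bottom-up:
Each of the 6 symbol leaves contributes 1 transition (1 symbol, 0 ε).
  bb : 3 transitions (2 symbol, 1 ε)
  bb | b : 8 transitions (3 symbol, 5 ε)
  (bb | b)* : 12 transitions (3 symbol, 9 ε)
  aa : 3 transitions (2 symbol, 1 ε)
  (aa)* : 7 transitions (2 symbol, 5 ε)
  (bb | b)* | a | (aa)* : 26 transitions (6 symbol, 20 ε)
  ((bb | b)* | a | (aa)*)? : 29 transitions (6 symbol, 23 ε)

29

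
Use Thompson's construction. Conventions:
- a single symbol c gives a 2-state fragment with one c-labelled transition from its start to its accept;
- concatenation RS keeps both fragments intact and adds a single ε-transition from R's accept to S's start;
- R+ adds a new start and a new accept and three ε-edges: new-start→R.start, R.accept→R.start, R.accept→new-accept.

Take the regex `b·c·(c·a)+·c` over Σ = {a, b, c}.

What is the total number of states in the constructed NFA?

12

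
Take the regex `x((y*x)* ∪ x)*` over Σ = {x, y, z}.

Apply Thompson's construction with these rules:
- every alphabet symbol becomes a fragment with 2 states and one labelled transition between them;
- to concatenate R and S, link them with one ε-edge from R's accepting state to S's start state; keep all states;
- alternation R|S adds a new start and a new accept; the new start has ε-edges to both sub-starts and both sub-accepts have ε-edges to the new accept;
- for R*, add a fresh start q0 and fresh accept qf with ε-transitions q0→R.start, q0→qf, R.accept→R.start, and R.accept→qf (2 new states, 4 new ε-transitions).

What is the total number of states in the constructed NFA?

Recursing over subexpressions:
Each of the 4 symbol leaves contributes a 2-state fragment.
  y* — 4 states
  y*x — 6 states
  (y*x)* — 8 states
  (y*x)* ∪ x — 12 states
  ((y*x)* ∪ x)* — 14 states
  x((y*x)* ∪ x)* — 16 states

16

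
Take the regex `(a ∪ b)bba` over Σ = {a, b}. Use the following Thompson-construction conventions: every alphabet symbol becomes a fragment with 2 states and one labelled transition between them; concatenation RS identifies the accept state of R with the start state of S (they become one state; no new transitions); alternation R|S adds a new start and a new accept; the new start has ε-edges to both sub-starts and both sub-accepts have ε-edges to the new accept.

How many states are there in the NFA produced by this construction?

Recursing over subexpressions:
Each of the 5 symbol leaves contributes a 2-state fragment.
  a ∪ b : 6 states
  (a ∪ b)bba : 9 states

9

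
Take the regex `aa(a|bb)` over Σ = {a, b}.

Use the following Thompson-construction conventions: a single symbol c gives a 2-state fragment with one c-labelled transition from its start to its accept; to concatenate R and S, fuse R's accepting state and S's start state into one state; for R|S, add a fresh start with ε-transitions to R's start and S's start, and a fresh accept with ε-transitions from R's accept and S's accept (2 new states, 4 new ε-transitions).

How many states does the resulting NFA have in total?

Recursing over subexpressions:
Each of the 5 symbol leaves contributes a 2-state fragment.
  bb → 3 states
  a|bb → 7 states
  aa(a|bb) → 9 states

9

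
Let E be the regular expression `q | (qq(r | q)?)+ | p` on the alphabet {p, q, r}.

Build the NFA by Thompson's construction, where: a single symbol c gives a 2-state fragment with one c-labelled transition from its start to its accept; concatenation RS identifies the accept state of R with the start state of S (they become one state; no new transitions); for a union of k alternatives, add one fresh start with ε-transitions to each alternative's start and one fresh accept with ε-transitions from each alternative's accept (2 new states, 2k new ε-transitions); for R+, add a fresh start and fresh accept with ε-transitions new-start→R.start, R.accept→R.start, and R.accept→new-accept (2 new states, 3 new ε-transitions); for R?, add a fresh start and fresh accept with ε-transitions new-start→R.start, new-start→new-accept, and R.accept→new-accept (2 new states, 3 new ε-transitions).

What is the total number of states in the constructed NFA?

By structural recursion:
Each of the 6 symbol leaves contributes a 2-state fragment.
  r | q = 6 states
  (r | q)? = 8 states
  qq(r | q)? = 10 states
  (qq(r | q)?)+ = 12 states
  q | (qq(r | q)?)+ | p = 18 states

18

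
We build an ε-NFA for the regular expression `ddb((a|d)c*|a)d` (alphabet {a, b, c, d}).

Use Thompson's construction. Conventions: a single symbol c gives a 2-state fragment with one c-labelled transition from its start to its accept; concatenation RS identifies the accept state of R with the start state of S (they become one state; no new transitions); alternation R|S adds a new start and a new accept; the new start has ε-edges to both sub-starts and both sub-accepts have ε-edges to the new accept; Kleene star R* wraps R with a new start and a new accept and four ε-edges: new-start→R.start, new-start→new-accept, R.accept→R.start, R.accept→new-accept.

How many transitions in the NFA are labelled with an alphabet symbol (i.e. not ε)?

8

Recursing over subexpressions:
Each of the 8 symbol leaves contributes exactly 1 symbol transition.
  a|d → 2 symbol transitions
  c* → 1 symbol transition
  (a|d)c* → 3 symbol transitions
  (a|d)c*|a → 4 symbol transitions
  ddb((a|d)c*|a)d → 8 symbol transitions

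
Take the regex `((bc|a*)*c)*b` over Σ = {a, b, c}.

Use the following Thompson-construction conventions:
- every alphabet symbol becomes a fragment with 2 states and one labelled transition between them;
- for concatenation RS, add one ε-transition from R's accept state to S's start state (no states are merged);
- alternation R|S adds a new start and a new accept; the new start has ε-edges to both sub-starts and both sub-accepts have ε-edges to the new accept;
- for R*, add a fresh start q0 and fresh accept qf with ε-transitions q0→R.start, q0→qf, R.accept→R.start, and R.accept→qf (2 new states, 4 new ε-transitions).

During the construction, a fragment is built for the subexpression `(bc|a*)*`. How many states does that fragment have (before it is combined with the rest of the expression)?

Fragment for `(bc|a*)*`:
Each of the 3 symbol leaves contributes a 2-state fragment.
  bc → 4 states
  a* → 4 states
  bc|a* → 10 states
  (bc|a*)* → 12 states

12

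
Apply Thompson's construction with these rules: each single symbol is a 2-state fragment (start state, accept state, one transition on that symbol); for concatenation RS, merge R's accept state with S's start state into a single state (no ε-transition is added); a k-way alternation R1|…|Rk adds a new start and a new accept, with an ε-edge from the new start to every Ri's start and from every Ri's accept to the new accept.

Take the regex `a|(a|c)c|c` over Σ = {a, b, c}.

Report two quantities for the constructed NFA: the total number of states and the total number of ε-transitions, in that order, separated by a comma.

By structural recursion:
Each of the 5 symbol leaves contributes 2 states and 0 ε-transitions.
  a|c = 6 states, 4 ε-transitions
  (a|c)c = 7 states, 4 ε-transitions
  a|(a|c)c|c = 13 states, 10 ε-transitions

13, 10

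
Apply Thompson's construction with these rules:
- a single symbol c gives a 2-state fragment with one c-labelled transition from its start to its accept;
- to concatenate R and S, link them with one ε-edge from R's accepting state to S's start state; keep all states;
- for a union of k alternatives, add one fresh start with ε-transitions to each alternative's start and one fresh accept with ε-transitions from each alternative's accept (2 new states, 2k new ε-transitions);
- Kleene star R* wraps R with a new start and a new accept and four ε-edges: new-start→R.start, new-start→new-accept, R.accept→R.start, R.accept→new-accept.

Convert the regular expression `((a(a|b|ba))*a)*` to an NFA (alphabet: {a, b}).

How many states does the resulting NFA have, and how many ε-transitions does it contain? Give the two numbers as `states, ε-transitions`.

18, 17

Building bottom-up:
Each of the 6 symbol leaves contributes 2 states and 0 ε-transitions.
  ba — 4 states, 1 ε-transition
  a|b|ba — 10 states, 7 ε-transitions
  a(a|b|ba) — 12 states, 8 ε-transitions
  (a(a|b|ba))* — 14 states, 12 ε-transitions
  (a(a|b|ba))*a — 16 states, 13 ε-transitions
  ((a(a|b|ba))*a)* — 18 states, 17 ε-transitions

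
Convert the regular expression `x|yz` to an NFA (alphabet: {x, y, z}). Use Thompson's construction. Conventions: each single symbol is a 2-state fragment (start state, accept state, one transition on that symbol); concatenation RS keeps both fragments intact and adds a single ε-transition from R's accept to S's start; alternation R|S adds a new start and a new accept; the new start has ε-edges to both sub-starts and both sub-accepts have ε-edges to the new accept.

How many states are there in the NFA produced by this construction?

8

Bottom-up over the parse tree:
Each of the 3 symbol leaves contributes a 2-state fragment.
  yz → 4 states
  x|yz → 8 states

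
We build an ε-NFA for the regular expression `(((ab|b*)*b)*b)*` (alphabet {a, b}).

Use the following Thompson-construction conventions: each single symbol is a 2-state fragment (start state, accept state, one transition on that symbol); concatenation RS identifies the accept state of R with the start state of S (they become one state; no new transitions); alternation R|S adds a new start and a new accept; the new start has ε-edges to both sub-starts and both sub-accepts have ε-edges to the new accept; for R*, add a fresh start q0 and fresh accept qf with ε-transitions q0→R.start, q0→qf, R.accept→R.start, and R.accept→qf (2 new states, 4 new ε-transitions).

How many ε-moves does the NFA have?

20

Per subexpression:
Each of the 5 symbol leaves contributes 0 ε-transitions.
  ab → 0 ε-transitions
  b* → 4 ε-transitions
  ab|b* → 8 ε-transitions
  (ab|b*)* → 12 ε-transitions
  (ab|b*)*b → 12 ε-transitions
  ((ab|b*)*b)* → 16 ε-transitions
  ((ab|b*)*b)*b → 16 ε-transitions
  (((ab|b*)*b)*b)* → 20 ε-transitions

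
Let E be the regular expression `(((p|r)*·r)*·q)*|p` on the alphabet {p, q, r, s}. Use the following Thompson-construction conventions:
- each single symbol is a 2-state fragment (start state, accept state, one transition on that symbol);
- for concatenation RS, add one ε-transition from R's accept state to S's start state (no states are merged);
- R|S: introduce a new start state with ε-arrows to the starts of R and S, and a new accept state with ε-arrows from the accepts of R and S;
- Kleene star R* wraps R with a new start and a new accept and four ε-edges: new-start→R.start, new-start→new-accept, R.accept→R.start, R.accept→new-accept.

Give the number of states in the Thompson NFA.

Recursing over subexpressions:
Each of the 5 symbol leaves contributes a 2-state fragment.
  p|r — 6 states
  (p|r)* — 8 states
  (p|r)*·r — 10 states
  ((p|r)*·r)* — 12 states
  ((p|r)*·r)*·q — 14 states
  (((p|r)*·r)*·q)* — 16 states
  (((p|r)*·r)*·q)*|p — 20 states

20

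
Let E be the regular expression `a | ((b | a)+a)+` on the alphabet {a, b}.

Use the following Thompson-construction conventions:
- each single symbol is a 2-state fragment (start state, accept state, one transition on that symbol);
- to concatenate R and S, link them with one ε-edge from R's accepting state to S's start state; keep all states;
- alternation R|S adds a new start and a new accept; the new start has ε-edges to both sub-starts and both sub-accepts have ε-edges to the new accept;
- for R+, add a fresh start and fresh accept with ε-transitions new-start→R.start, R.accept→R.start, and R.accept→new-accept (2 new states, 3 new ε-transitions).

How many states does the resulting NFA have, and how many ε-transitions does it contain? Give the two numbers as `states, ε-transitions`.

Per subexpression:
Each of the 4 symbol leaves contributes 2 states and 0 ε-transitions.
  b | a = 6 states, 4 ε-transitions
  (b | a)+ = 8 states, 7 ε-transitions
  (b | a)+a = 10 states, 8 ε-transitions
  ((b | a)+a)+ = 12 states, 11 ε-transitions
  a | ((b | a)+a)+ = 16 states, 15 ε-transitions

16, 15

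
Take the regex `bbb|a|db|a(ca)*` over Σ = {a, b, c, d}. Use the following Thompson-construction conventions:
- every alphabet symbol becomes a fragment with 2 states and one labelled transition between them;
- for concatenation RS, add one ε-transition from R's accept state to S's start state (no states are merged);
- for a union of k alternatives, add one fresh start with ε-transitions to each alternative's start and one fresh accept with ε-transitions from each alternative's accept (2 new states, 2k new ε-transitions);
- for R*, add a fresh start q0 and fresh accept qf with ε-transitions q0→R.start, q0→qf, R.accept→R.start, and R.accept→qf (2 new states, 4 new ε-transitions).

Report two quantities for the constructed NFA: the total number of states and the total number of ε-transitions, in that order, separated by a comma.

22, 17

Per subexpression:
Each of the 9 symbol leaves contributes 2 states and 0 ε-transitions.
  bbb = 6 states, 2 ε-transitions
  db = 4 states, 1 ε-transition
  ca = 4 states, 1 ε-transition
  (ca)* = 6 states, 5 ε-transitions
  a(ca)* = 8 states, 6 ε-transitions
  bbb|a|db|a(ca)* = 22 states, 17 ε-transitions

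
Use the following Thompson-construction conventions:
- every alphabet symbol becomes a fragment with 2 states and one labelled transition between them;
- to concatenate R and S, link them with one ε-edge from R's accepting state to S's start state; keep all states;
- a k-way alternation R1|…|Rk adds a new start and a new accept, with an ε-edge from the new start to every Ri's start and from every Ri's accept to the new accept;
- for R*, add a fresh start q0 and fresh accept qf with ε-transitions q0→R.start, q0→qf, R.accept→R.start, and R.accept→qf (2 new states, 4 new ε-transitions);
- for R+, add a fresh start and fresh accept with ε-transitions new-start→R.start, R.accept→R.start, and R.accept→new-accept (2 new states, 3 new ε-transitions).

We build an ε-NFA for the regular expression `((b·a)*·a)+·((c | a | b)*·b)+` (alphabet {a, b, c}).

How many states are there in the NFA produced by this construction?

Per subexpression:
Each of the 7 symbol leaves contributes a 2-state fragment.
  b·a → 4 states
  (b·a)* → 6 states
  (b·a)*·a → 8 states
  ((b·a)*·a)+ → 10 states
  c | a | b → 8 states
  (c | a | b)* → 10 states
  (c | a | b)*·b → 12 states
  ((c | a | b)*·b)+ → 14 states
  ((b·a)*·a)+·((c | a | b)*·b)+ → 24 states

24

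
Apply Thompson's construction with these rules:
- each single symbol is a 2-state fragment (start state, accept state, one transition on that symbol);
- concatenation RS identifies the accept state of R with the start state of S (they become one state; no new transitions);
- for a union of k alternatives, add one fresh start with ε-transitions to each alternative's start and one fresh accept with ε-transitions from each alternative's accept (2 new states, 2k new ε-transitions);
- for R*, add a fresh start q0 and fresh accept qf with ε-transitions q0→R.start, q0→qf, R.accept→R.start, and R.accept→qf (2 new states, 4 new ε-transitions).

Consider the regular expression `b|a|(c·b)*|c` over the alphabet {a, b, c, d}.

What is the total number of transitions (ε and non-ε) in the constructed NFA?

By structural recursion:
Each of the 5 symbol leaves contributes 1 transition (1 symbol, 0 ε).
  c·b → 2 transitions (2 symbol, 0 ε)
  (c·b)* → 6 transitions (2 symbol, 4 ε)
  b|a|(c·b)*|c → 17 transitions (5 symbol, 12 ε)

17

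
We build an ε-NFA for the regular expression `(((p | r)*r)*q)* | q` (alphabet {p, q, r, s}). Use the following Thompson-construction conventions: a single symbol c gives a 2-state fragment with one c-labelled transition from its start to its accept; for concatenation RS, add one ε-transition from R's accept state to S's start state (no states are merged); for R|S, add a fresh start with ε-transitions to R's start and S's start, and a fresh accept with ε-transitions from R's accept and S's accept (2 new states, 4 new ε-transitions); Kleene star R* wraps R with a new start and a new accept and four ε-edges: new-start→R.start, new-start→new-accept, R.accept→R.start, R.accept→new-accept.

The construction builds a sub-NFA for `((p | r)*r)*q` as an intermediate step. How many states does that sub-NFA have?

14

Fragment for `((p | r)*r)*q`:
Each of the 4 symbol leaves contributes a 2-state fragment.
  p | r — 6 states
  (p | r)* — 8 states
  (p | r)*r — 10 states
  ((p | r)*r)* — 12 states
  ((p | r)*r)*q — 14 states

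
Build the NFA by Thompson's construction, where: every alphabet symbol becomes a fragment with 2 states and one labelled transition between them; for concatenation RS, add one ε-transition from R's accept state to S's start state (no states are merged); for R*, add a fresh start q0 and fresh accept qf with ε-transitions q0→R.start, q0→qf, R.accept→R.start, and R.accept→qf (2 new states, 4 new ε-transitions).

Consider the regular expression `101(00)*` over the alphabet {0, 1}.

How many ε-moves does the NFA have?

8

Per subexpression:
Each of the 5 symbol leaves contributes 0 ε-transitions.
  00 → 1 ε-transition
  (00)* → 5 ε-transitions
  101(00)* → 8 ε-transitions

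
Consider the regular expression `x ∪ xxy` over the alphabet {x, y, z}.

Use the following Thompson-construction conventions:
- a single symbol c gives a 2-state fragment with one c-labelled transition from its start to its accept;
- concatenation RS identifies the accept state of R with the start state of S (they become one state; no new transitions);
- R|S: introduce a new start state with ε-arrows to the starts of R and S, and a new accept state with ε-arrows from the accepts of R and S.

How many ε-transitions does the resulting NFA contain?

Building bottom-up:
Each of the 4 symbol leaves contributes 0 ε-transitions.
  xxy — 0 ε-transitions
  x ∪ xxy — 4 ε-transitions

4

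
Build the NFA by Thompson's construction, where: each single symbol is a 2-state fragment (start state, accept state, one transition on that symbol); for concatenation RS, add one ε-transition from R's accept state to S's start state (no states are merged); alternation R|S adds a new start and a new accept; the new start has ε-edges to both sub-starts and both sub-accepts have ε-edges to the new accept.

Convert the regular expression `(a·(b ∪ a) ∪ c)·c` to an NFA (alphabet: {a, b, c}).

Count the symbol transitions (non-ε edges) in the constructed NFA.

Building bottom-up:
Each of the 5 symbol leaves contributes exactly 1 symbol transition.
  b ∪ a — 2 symbol transitions
  a·(b ∪ a) — 3 symbol transitions
  a·(b ∪ a) ∪ c — 4 symbol transitions
  (a·(b ∪ a) ∪ c)·c — 5 symbol transitions

5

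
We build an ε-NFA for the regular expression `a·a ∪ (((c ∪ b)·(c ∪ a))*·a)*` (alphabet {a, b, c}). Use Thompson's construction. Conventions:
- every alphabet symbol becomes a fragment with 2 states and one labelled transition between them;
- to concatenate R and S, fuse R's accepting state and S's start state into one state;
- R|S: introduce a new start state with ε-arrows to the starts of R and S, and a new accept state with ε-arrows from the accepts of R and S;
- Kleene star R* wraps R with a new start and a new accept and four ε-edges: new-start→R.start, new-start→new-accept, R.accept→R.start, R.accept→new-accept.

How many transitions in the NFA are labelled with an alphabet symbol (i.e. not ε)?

Bottom-up over the parse tree:
Each of the 7 symbol leaves contributes exactly 1 symbol transition.
  a·a → 2 symbol transitions
  c ∪ b → 2 symbol transitions
  c ∪ a → 2 symbol transitions
  (c ∪ b)·(c ∪ a) → 4 symbol transitions
  ((c ∪ b)·(c ∪ a))* → 4 symbol transitions
  ((c ∪ b)·(c ∪ a))*·a → 5 symbol transitions
  (((c ∪ b)·(c ∪ a))*·a)* → 5 symbol transitions
  a·a ∪ (((c ∪ b)·(c ∪ a))*·a)* → 7 symbol transitions

7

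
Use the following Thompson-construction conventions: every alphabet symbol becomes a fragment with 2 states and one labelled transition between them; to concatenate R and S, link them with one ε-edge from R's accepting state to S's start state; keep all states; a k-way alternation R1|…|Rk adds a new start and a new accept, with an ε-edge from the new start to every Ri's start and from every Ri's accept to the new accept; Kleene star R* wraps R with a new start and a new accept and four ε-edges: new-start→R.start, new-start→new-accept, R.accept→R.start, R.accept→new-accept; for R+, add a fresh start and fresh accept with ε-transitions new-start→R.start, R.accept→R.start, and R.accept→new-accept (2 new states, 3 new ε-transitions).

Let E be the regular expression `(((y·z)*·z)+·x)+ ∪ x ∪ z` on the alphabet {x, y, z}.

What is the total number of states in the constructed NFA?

20

Bottom-up over the parse tree:
Each of the 6 symbol leaves contributes a 2-state fragment.
  y·z = 4 states
  (y·z)* = 6 states
  (y·z)*·z = 8 states
  ((y·z)*·z)+ = 10 states
  ((y·z)*·z)+·x = 12 states
  (((y·z)*·z)+·x)+ = 14 states
  (((y·z)*·z)+·x)+ ∪ x ∪ z = 20 states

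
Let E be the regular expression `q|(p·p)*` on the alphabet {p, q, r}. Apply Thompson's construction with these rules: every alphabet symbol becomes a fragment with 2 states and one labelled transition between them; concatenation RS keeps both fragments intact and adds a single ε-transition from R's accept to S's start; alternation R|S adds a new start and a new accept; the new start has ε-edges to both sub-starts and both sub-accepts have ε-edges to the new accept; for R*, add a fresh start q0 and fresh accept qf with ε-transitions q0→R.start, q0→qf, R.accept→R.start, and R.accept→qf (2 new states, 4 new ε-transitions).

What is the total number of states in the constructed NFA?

Recursing over subexpressions:
Each of the 3 symbol leaves contributes a 2-state fragment.
  p·p = 4 states
  (p·p)* = 6 states
  q|(p·p)* = 10 states

10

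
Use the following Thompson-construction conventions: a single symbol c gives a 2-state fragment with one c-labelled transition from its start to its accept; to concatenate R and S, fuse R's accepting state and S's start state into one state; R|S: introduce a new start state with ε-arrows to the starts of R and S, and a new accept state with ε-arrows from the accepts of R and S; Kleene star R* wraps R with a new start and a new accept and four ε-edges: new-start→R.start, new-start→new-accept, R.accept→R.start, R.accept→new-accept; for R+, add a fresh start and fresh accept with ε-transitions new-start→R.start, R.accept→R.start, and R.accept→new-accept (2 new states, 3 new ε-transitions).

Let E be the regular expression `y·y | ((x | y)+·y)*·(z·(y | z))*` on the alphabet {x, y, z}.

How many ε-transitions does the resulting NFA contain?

23

Recursing over subexpressions:
Each of the 8 symbol leaves contributes 0 ε-transitions.
  y·y — 0 ε-transitions
  x | y — 4 ε-transitions
  (x | y)+ — 7 ε-transitions
  (x | y)+·y — 7 ε-transitions
  ((x | y)+·y)* — 11 ε-transitions
  y | z — 4 ε-transitions
  z·(y | z) — 4 ε-transitions
  (z·(y | z))* — 8 ε-transitions
  ((x | y)+·y)*·(z·(y | z))* — 19 ε-transitions
  y·y | ((x | y)+·y)*·(z·(y | z))* — 23 ε-transitions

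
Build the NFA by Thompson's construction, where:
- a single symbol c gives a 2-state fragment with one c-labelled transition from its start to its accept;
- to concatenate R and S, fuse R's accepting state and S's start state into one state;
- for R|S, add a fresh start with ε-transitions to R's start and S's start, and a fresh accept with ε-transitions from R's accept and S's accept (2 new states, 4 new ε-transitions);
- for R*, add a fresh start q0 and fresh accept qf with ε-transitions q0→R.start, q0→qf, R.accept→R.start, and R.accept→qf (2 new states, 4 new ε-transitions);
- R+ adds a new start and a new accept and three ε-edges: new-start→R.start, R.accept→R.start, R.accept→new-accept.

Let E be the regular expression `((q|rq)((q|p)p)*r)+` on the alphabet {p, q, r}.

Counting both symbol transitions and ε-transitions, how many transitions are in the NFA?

Per subexpression:
Each of the 7 symbol leaves contributes 1 transition (1 symbol, 0 ε).
  rq : 2 transitions (2 symbol, 0 ε)
  q|rq : 7 transitions (3 symbol, 4 ε)
  q|p : 6 transitions (2 symbol, 4 ε)
  (q|p)p : 7 transitions (3 symbol, 4 ε)
  ((q|p)p)* : 11 transitions (3 symbol, 8 ε)
  (q|rq)((q|p)p)*r : 19 transitions (7 symbol, 12 ε)
  ((q|rq)((q|p)p)*r)+ : 22 transitions (7 symbol, 15 ε)

22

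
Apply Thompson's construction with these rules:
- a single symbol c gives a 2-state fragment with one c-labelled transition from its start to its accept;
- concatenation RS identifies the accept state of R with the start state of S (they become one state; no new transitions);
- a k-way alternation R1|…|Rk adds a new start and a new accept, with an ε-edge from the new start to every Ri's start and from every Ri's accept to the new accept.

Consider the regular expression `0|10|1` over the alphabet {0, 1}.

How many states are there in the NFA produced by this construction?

Per subexpression:
Each of the 4 symbol leaves contributes a 2-state fragment.
  10 — 3 states
  0|10|1 — 9 states

9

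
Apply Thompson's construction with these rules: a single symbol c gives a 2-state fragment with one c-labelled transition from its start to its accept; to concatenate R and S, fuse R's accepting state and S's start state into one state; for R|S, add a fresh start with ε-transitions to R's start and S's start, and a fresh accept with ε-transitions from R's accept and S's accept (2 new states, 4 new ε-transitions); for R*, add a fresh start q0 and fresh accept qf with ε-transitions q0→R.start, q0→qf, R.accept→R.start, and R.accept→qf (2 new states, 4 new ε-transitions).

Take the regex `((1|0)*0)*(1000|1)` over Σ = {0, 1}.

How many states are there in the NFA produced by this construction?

19

Building bottom-up:
Each of the 8 symbol leaves contributes a 2-state fragment.
  1|0 → 6 states
  (1|0)* → 8 states
  (1|0)*0 → 9 states
  ((1|0)*0)* → 11 states
  1000 → 5 states
  1000|1 → 9 states
  ((1|0)*0)*(1000|1) → 19 states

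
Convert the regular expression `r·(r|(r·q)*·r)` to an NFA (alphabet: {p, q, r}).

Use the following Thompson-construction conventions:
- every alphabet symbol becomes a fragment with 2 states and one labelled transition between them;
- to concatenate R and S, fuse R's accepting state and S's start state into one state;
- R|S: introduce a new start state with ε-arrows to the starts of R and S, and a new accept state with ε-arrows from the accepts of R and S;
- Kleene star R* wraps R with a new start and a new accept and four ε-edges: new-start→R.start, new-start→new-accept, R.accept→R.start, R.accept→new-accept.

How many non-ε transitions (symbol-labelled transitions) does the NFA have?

5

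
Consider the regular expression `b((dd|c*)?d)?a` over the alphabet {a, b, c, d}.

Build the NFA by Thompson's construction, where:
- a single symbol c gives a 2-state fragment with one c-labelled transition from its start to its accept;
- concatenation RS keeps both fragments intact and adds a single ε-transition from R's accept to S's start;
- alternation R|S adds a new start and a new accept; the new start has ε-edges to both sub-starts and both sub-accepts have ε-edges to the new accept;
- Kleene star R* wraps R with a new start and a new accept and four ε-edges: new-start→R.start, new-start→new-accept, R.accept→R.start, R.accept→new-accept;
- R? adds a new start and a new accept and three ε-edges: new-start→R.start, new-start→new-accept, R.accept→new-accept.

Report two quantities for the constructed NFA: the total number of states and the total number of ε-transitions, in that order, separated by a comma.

Recursing over subexpressions:
Each of the 6 symbol leaves contributes 2 states and 0 ε-transitions.
  dd = 4 states, 1 ε-transition
  c* = 4 states, 4 ε-transitions
  dd|c* = 10 states, 9 ε-transitions
  (dd|c*)? = 12 states, 12 ε-transitions
  (dd|c*)?d = 14 states, 13 ε-transitions
  ((dd|c*)?d)? = 16 states, 16 ε-transitions
  b((dd|c*)?d)?a = 20 states, 18 ε-transitions

20, 18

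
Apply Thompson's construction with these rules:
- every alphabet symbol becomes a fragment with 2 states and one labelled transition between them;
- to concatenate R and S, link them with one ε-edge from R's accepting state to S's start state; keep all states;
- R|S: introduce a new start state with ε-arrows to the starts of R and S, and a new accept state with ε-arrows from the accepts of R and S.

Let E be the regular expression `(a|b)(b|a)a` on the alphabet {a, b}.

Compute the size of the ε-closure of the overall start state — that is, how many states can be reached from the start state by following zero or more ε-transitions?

Let C(F) = |ε-closure(F.start)| within fragment F, and note whether F accepts ε. Symbol fragments have C = 1 and do not accept ε. Then:
  a|b : |ε-closure| = 1 + 1 + 1 = 3 (the new accept is not ε-reachable since no branch accepts ε)
  b|a : new start ε-reaches every alternative's start; none of them accept ε, so the new accept is not reached: |ε-closure| = 1 + 1 + 1 = 3
  (a|b)(b|a)a : same as the first factor's closure: |ε-closure| = 3

3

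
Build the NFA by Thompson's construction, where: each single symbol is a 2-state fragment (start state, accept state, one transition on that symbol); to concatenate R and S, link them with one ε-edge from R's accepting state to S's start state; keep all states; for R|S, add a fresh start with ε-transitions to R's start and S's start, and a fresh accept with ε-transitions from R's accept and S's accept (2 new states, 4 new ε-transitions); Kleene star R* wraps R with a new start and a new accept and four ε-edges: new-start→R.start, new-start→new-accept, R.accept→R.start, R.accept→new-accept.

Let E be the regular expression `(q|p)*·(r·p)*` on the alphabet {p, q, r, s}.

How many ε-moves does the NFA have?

Per subexpression:
Each of the 4 symbol leaves contributes 0 ε-transitions.
  q|p → 4 ε-transitions
  (q|p)* → 8 ε-transitions
  r·p → 1 ε-transition
  (r·p)* → 5 ε-transitions
  (q|p)*·(r·p)* → 14 ε-transitions

14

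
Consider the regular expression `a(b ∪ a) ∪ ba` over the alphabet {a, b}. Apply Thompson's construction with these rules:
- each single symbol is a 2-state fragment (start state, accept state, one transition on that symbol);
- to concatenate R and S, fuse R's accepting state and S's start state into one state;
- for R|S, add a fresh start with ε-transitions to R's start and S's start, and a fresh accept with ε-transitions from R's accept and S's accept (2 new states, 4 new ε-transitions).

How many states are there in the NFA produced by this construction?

12

Per subexpression:
Each of the 5 symbol leaves contributes a 2-state fragment.
  b ∪ a = 6 states
  a(b ∪ a) = 7 states
  ba = 3 states
  a(b ∪ a) ∪ ba = 12 states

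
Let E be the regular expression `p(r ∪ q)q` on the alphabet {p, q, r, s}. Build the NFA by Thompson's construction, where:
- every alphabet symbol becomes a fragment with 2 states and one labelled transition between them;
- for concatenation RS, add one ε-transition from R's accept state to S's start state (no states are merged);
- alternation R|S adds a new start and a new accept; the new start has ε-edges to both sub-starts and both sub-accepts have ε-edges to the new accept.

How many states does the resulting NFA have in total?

10

By structural recursion:
Each of the 4 symbol leaves contributes a 2-state fragment.
  r ∪ q = 6 states
  p(r ∪ q)q = 10 states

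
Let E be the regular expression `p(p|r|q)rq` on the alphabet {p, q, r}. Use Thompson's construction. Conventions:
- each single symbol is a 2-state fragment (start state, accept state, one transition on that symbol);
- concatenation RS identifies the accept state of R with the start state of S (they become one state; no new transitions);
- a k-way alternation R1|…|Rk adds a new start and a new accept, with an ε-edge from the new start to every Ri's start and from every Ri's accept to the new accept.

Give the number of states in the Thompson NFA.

11

By structural recursion:
Each of the 6 symbol leaves contributes a 2-state fragment.
  p|r|q → 8 states
  p(p|r|q)rq → 11 states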